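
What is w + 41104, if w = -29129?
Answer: 11975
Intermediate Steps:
w + 41104 = -29129 + 41104 = 11975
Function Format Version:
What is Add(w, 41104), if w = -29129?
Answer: 11975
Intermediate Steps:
Add(w, 41104) = Add(-29129, 41104) = 11975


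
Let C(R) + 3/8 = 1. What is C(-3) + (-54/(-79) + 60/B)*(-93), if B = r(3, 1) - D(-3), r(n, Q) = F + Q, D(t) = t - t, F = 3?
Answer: -921421/632 ≈ -1457.9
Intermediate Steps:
C(R) = 5/8 (C(R) = -3/8 + 1 = 5/8)
D(t) = 0
r(n, Q) = 3 + Q
B = 4 (B = (3 + 1) - 1*0 = 4 + 0 = 4)
C(-3) + (-54/(-79) + 60/B)*(-93) = 5/8 + (-54/(-79) + 60/4)*(-93) = 5/8 + (-54*(-1/79) + 60*(1/4))*(-93) = 5/8 + (54/79 + 15)*(-93) = 5/8 + (1239/79)*(-93) = 5/8 - 115227/79 = -921421/632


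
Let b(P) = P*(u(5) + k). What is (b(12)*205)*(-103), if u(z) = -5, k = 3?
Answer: 506760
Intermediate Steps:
b(P) = -2*P (b(P) = P*(-5 + 3) = P*(-2) = -2*P)
(b(12)*205)*(-103) = (-2*12*205)*(-103) = -24*205*(-103) = -4920*(-103) = 506760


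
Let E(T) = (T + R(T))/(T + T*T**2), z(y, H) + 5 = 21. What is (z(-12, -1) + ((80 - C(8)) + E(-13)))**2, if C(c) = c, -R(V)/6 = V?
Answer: 8946081/1156 ≈ 7738.8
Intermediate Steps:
R(V) = -6*V
z(y, H) = 16 (z(y, H) = -5 + 21 = 16)
E(T) = -5*T/(T + T**3) (E(T) = (T - 6*T)/(T + T*T**2) = (-5*T)/(T + T**3) = -5*T/(T + T**3))
(z(-12, -1) + ((80 - C(8)) + E(-13)))**2 = (16 + ((80 - 1*8) - 5/(1 + (-13)**2)))**2 = (16 + ((80 - 8) - 5/(1 + 169)))**2 = (16 + (72 - 5/170))**2 = (16 + (72 - 5*1/170))**2 = (16 + (72 - 1/34))**2 = (16 + 2447/34)**2 = (2991/34)**2 = 8946081/1156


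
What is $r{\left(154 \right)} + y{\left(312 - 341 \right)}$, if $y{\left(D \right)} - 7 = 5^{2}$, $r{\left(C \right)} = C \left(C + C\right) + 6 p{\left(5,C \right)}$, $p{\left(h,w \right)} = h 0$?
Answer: $47464$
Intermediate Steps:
$p{\left(h,w \right)} = 0$
$r{\left(C \right)} = 2 C^{2}$ ($r{\left(C \right)} = C \left(C + C\right) + 6 \cdot 0 = C 2 C + 0 = 2 C^{2} + 0 = 2 C^{2}$)
$y{\left(D \right)} = 32$ ($y{\left(D \right)} = 7 + 5^{2} = 7 + 25 = 32$)
$r{\left(154 \right)} + y{\left(312 - 341 \right)} = 2 \cdot 154^{2} + 32 = 2 \cdot 23716 + 32 = 47432 + 32 = 47464$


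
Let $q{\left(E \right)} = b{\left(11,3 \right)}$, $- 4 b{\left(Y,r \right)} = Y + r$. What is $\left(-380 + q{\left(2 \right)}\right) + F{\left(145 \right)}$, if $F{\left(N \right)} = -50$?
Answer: $- \frac{867}{2} \approx -433.5$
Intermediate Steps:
$b{\left(Y,r \right)} = - \frac{Y}{4} - \frac{r}{4}$ ($b{\left(Y,r \right)} = - \frac{Y + r}{4} = - \frac{Y}{4} - \frac{r}{4}$)
$q{\left(E \right)} = - \frac{7}{2}$ ($q{\left(E \right)} = \left(- \frac{1}{4}\right) 11 - \frac{3}{4} = - \frac{11}{4} - \frac{3}{4} = - \frac{7}{2}$)
$\left(-380 + q{\left(2 \right)}\right) + F{\left(145 \right)} = \left(-380 - \frac{7}{2}\right) - 50 = - \frac{767}{2} - 50 = - \frac{867}{2}$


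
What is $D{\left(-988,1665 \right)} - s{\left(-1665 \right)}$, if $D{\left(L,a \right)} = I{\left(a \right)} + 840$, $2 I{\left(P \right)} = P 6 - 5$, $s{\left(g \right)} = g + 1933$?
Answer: $\frac{11129}{2} \approx 5564.5$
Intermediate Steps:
$s{\left(g \right)} = 1933 + g$
$I{\left(P \right)} = - \frac{5}{2} + 3 P$ ($I{\left(P \right)} = \frac{P 6 - 5}{2} = \frac{6 P - 5}{2} = \frac{-5 + 6 P}{2} = - \frac{5}{2} + 3 P$)
$D{\left(L,a \right)} = \frac{1675}{2} + 3 a$ ($D{\left(L,a \right)} = \left(- \frac{5}{2} + 3 a\right) + 840 = \frac{1675}{2} + 3 a$)
$D{\left(-988,1665 \right)} - s{\left(-1665 \right)} = \left(\frac{1675}{2} + 3 \cdot 1665\right) - \left(1933 - 1665\right) = \left(\frac{1675}{2} + 4995\right) - 268 = \frac{11665}{2} - 268 = \frac{11129}{2}$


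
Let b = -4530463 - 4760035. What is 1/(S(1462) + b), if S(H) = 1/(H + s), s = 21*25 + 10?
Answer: -1997/18553124505 ≈ -1.0764e-7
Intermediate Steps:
b = -9290498
s = 535 (s = 525 + 10 = 535)
S(H) = 1/(535 + H) (S(H) = 1/(H + 535) = 1/(535 + H))
1/(S(1462) + b) = 1/(1/(535 + 1462) - 9290498) = 1/(1/1997 - 9290498) = 1/(-18553124505/1997) = -1997/18553124505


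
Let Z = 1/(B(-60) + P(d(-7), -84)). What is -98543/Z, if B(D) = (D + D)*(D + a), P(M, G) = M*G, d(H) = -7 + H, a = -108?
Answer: -2102513448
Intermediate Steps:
P(M, G) = G*M
B(D) = 2*D*(-108 + D) (B(D) = (D + D)*(D - 108) = (2*D)*(-108 + D) = 2*D*(-108 + D))
Z = 1/21336 (Z = 1/(2*(-60)*(-108 - 60) - 84*(-7 - 7)) = 1/(2*(-60)*(-168) - 84*(-14)) = 1/(20160 + 1176) = 1/21336 ≈ 4.6869e-5)
-98543/Z = -98543/1/21336 = -98543*21336 = -2102513448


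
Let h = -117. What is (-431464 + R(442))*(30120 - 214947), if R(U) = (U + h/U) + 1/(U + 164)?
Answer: 136784035464293/1717 ≈ 7.9665e+10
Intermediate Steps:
R(U) = U + 1/(164 + U) - 117/U (R(U) = (U - 117/U) + 1/(U + 164) = (U - 117/U) + 1/(164 + U) = U + 1/(164 + U) - 117/U)
(-431464 + R(442))*(30120 - 214947) = (-431464 + (-19188 + 442**3 - 116*442 + 164*442**2)/(442*(164 + 442)))*(30120 - 214947) = (-431464 + (1/442)*(-19188 + 86350888 - 51272 + 164*195364)/606)*(-184827) = (-431464 + (1/442)*(1/606)*(-19188 + 86350888 - 51272 + 32039696))*(-184827) = (-431464 + (1/442)*(1/606)*118320124)*(-184827) = (-431464 + 2275387/5151)*(-184827) = -2220195677/5151*(-184827) = 136784035464293/1717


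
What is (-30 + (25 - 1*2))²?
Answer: 49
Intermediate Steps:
(-30 + (25 - 1*2))² = (-30 + (25 - 2))² = (-30 + 23)² = (-7)² = 49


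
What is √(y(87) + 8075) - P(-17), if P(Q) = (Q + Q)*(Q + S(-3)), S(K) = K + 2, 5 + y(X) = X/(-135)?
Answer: -612 + 11*√15005/15 ≈ -522.17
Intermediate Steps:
y(X) = -5 - X/135 (y(X) = -5 + X/(-135) = -5 + X*(-1/135) = -5 - X/135)
S(K) = 2 + K
P(Q) = 2*Q*(-1 + Q) (P(Q) = (Q + Q)*(Q + (2 - 3)) = (2*Q)*(Q - 1) = (2*Q)*(-1 + Q) = 2*Q*(-1 + Q))
√(y(87) + 8075) - P(-17) = √((-5 - 1/135*87) + 8075) - 2*(-17)*(-1 - 17) = √((-5 - 29/45) + 8075) - 2*(-17)*(-18) = √(-254/45 + 8075) - 1*612 = √(363121/45) - 612 = 11*√15005/15 - 612 = -612 + 11*√15005/15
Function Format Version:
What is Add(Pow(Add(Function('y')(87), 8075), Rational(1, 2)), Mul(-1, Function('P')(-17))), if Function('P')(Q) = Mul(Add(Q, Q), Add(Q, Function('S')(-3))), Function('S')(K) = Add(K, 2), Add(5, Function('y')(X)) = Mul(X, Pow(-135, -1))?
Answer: Add(-612, Mul(Rational(11, 15), Pow(15005, Rational(1, 2)))) ≈ -522.17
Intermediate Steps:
Function('y')(X) = Add(-5, Mul(Rational(-1, 135), X)) (Function('y')(X) = Add(-5, Mul(X, Pow(-135, -1))) = Add(-5, Mul(X, Rational(-1, 135))) = Add(-5, Mul(Rational(-1, 135), X)))
Function('S')(K) = Add(2, K)
Function('P')(Q) = Mul(2, Q, Add(-1, Q)) (Function('P')(Q) = Mul(Add(Q, Q), Add(Q, Add(2, -3))) = Mul(Mul(2, Q), Add(Q, -1)) = Mul(Mul(2, Q), Add(-1, Q)) = Mul(2, Q, Add(-1, Q)))
Add(Pow(Add(Function('y')(87), 8075), Rational(1, 2)), Mul(-1, Function('P')(-17))) = Add(Pow(Add(Add(-5, Mul(Rational(-1, 135), 87)), 8075), Rational(1, 2)), Mul(-1, Mul(2, -17, Add(-1, -17)))) = Add(Pow(Add(Add(-5, Rational(-29, 45)), 8075), Rational(1, 2)), Mul(-1, Mul(2, -17, -18))) = Add(Pow(Add(Rational(-254, 45), 8075), Rational(1, 2)), Mul(-1, 612)) = Add(Pow(Rational(363121, 45), Rational(1, 2)), -612) = Add(Mul(Rational(11, 15), Pow(15005, Rational(1, 2))), -612) = Add(-612, Mul(Rational(11, 15), Pow(15005, Rational(1, 2))))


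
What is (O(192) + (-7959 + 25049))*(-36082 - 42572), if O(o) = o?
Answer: -1359298428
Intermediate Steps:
(O(192) + (-7959 + 25049))*(-36082 - 42572) = (192 + (-7959 + 25049))*(-36082 - 42572) = (192 + 17090)*(-78654) = 17282*(-78654) = -1359298428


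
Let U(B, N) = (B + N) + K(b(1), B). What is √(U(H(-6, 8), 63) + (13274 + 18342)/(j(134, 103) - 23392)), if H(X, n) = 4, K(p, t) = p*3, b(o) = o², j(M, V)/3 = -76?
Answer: √2394158630/5905 ≈ 8.2862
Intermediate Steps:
j(M, V) = -228 (j(M, V) = 3*(-76) = -228)
K(p, t) = 3*p
U(B, N) = 3 + B + N (U(B, N) = (B + N) + 3*1² = (B + N) + 3*1 = (B + N) + 3 = 3 + B + N)
√(U(H(-6, 8), 63) + (13274 + 18342)/(j(134, 103) - 23392)) = √((3 + 4 + 63) + (13274 + 18342)/(-228 - 23392)) = √(70 + 31616/(-23620)) = √(70 + 31616*(-1/23620)) = √(70 - 7904/5905) = √(405446/5905) = √2394158630/5905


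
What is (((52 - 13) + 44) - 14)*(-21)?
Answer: -1449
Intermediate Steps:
(((52 - 13) + 44) - 14)*(-21) = ((39 + 44) - 14)*(-21) = (83 - 14)*(-21) = 69*(-21) = -1449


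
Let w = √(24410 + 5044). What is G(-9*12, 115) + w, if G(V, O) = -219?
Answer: -219 + √29454 ≈ -47.378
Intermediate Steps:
w = √29454 ≈ 171.62
G(-9*12, 115) + w = -219 + √29454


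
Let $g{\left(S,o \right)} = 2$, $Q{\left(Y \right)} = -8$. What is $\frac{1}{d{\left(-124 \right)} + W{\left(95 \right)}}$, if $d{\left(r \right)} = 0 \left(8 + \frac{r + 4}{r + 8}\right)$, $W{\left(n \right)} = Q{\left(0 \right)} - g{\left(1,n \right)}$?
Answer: $- \frac{1}{10} \approx -0.1$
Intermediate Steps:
$W{\left(n \right)} = -10$ ($W{\left(n \right)} = -8 - 2 = -10$)
$d{\left(r \right)} = 0$ ($d{\left(r \right)} = 0 \left(8 + \frac{4 + r}{8 + r}\right) = 0$)
$\frac{1}{d{\left(-124 \right)} + W{\left(95 \right)}} = \frac{1}{0 - 10} = \frac{1}{-10} = - \frac{1}{10}$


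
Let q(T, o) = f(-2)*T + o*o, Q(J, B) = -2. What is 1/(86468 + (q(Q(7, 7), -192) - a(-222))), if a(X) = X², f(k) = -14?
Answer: 1/74076 ≈ 1.3500e-5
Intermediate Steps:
q(T, o) = o² - 14*T (q(T, o) = -14*T + o*o = -14*T + o² = o² - 14*T)
1/(86468 + (q(Q(7, 7), -192) - a(-222))) = 1/(86468 + (((-192)² - 14*(-2)) - 1*(-222)²)) = 1/(86468 + ((36864 + 28) - 1*49284)) = 1/(86468 + (36892 - 49284)) = 1/(86468 - 12392) = 1/74076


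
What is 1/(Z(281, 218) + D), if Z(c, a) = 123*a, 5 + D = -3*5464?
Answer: 1/10417 ≈ 9.5997e-5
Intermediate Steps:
D = -16397 (D = -5 - 3*5464 = -5 - 16392 = -16397)
1/(Z(281, 218) + D) = 1/(123*218 - 16397) = 1/(26814 - 16397) = 1/10417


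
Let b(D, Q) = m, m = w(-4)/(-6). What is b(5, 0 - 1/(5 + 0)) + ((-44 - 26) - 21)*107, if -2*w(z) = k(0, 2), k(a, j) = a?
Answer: -9737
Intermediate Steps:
w(z) = 0 (w(z) = -½*0 = 0)
m = 0 (m = 0/(-6) = 0*(-⅙) = 0)
b(D, Q) = 0
b(5, 0 - 1/(5 + 0)) + ((-44 - 26) - 21)*107 = 0 + ((-44 - 26) - 21)*107 = 0 + (-70 - 21)*107 = 0 - 91*107 = 0 - 9737 = -9737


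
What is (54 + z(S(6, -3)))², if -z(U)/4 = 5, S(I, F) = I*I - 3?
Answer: 1156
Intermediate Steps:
S(I, F) = -3 + I² (S(I, F) = I² - 3 = -3 + I²)
z(U) = -20 (z(U) = -4*5 = -20)
(54 + z(S(6, -3)))² = (54 - 20)² = 34² = 1156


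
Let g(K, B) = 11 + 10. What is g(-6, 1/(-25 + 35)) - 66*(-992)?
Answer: 65493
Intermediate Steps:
g(K, B) = 21
g(-6, 1/(-25 + 35)) - 66*(-992) = 21 - 66*(-992) = 21 + 65472 = 65493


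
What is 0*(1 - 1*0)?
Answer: 0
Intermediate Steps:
0*(1 - 1*0) = 0*(1 + 0) = 0*1 = 0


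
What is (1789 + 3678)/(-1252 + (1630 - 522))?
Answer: -5467/144 ≈ -37.965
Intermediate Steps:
(1789 + 3678)/(-1252 + (1630 - 522)) = 5467/(-1252 + 1108) = 5467/(-144) = 5467*(-1/144) = -5467/144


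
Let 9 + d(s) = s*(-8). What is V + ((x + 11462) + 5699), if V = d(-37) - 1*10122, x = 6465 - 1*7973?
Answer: 5818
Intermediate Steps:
d(s) = -9 - 8*s (d(s) = -9 + s*(-8) = -9 - 8*s)
x = -1508 (x = 6465 - 7973 = -1508)
V = -9835 (V = (-9 - 8*(-37)) - 1*10122 = (-9 + 296) - 10122 = 287 - 10122 = -9835)
V + ((x + 11462) + 5699) = -9835 + ((-1508 + 11462) + 5699) = -9835 + (9954 + 5699) = -9835 + 15653 = 5818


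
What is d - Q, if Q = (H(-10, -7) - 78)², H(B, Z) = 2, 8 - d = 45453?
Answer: -51221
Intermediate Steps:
d = -45445 (d = 8 - 1*45453 = 8 - 45453 = -45445)
Q = 5776 (Q = (2 - 78)² = (-76)² = 5776)
d - Q = -45445 - 1*5776 = -45445 - 5776 = -51221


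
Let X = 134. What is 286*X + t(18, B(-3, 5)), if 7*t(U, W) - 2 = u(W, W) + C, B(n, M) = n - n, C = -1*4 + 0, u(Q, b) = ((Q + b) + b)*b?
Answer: 268266/7 ≈ 38324.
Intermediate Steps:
u(Q, b) = b*(Q + 2*b) (u(Q, b) = (Q + 2*b)*b = b*(Q + 2*b))
C = -4 (C = -4 + 0 = -4)
B(n, M) = 0
t(U, W) = -2/7 + 3*W**2/7 (t(U, W) = 2/7 + (W*(W + 2*W) - 4)/7 = 2/7 + (W*(3*W) - 4)/7 = 2/7 + (3*W**2 - 4)/7 = 2/7 + (-4 + 3*W**2)/7 = 2/7 + (-4/7 + 3*W**2/7) = -2/7 + 3*W**2/7)
286*X + t(18, B(-3, 5)) = 286*134 + (-2/7 + (3/7)*0**2) = 38324 + (-2/7 + (3/7)*0) = 38324 + (-2/7 + 0) = 38324 - 2/7 = 268266/7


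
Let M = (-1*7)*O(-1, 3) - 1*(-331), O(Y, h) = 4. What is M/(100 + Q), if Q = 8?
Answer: 101/36 ≈ 2.8056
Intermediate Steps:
M = 303 (M = -1*7*4 - 1*(-331) = -7*4 + 331 = -28 + 331 = 303)
M/(100 + Q) = 303/(100 + 8) = 303/108 = 303*(1/108) = 101/36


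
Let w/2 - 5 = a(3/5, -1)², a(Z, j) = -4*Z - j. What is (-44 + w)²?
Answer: 565504/625 ≈ 904.81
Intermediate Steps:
a(Z, j) = -j - 4*Z
w = 348/25 (w = 10 + 2*(-1*(-1) - 12/5)² = 10 + 2*(1 - 12/5)² = 10 + 2*(-7/5)² = 10 + 2*(49/25) = 10 + 98/25 = 348/25 ≈ 13.920)
(-44 + w)² = (-44 + 348/25)² = (-752/25)² = 565504/625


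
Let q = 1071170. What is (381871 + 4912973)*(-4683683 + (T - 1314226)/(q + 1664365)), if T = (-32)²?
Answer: -2055744055693340676/82895 ≈ -2.4799e+13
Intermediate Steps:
T = 1024
(381871 + 4912973)*(-4683683 + (T - 1314226)/(q + 1664365)) = (381871 + 4912973)*(-4683683 + (1024 - 1314226)/(1071170 + 1664365)) = 5294844*(-4683683 - 1313202/2735535) = 5294844*(-4683683 - 1313202*1/2735535) = 5294844*(-4683683 - 39794/82895) = 5294844*(-388253942079/82895) = -2055744055693340676/82895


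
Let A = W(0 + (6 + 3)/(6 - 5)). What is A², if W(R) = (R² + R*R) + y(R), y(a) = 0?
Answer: 26244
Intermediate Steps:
W(R) = 2*R² (W(R) = (R² + R*R) + 0 = (R² + R²) + 0 = 2*R² + 0 = 2*R²)
A = 162 (A = 2*(0 + (6 + 3)/(6 - 5))² = 2*(0 + 9/1)² = 2*(0 + 9*1)² = 2*(0 + 9)² = 2*9² = 2*81 = 162)
A² = 162² = 26244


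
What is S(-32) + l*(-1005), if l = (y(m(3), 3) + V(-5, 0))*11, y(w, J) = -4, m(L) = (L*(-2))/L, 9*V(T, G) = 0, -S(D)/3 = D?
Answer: 44316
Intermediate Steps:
S(D) = -3*D
V(T, G) = 0 (V(T, G) = (1/9)*0 = 0)
m(L) = -2 (m(L) = (-2*L)/L = -2)
l = -44 (l = (-4 + 0)*11 = -4*11 = -44)
S(-32) + l*(-1005) = -3*(-32) - 44*(-1005) = 96 + 44220 = 44316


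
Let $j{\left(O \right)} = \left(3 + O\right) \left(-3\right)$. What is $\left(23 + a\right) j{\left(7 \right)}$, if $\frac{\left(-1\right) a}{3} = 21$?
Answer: $1200$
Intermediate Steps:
$j{\left(O \right)} = -9 - 3 O$
$a = -63$ ($a = \left(-3\right) 21 = -63$)
$\left(23 + a\right) j{\left(7 \right)} = \left(23 - 63\right) \left(-9 - 21\right) = - 40 \left(-9 - 21\right) = \left(-40\right) \left(-30\right) = 1200$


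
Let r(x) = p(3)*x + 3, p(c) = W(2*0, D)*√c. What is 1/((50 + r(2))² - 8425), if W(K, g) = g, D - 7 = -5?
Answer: -29/158663 - 53*√3/3807912 ≈ -0.00020688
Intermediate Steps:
D = 2 (D = 7 - 5 = 2)
p(c) = 2*√c
r(x) = 3 + 2*x*√3 (r(x) = (2*√3)*x + 3 = 2*x*√3 + 3 = 3 + 2*x*√3)
1/((50 + r(2))² - 8425) = 1/((50 + (3 + 2*2*√3))² - 8425) = 1/((50 + (3 + 4*√3))² - 8425) = 1/((53 + 4*√3)² - 8425) = 1/(-8425 + (53 + 4*√3)²)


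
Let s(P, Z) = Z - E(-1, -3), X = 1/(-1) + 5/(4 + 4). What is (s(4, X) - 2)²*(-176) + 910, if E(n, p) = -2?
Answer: 3541/4 ≈ 885.25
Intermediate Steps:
X = -3/8 (X = 1*(-1) + 5/8 = -1 + 5*(⅛) = -1 + 5/8 = -3/8 ≈ -0.37500)
s(P, Z) = 2 + Z (s(P, Z) = Z - 1*(-2) = Z + 2 = 2 + Z)
(s(4, X) - 2)²*(-176) + 910 = ((2 - 3/8) - 2)²*(-176) + 910 = (13/8 - 2)²*(-176) + 910 = (-3/8)²*(-176) + 910 = (9/64)*(-176) + 910 = -99/4 + 910 = 3541/4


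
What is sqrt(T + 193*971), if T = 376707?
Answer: sqrt(564110) ≈ 751.07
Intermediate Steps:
sqrt(T + 193*971) = sqrt(376707 + 193*971) = sqrt(376707 + 187403) = sqrt(564110)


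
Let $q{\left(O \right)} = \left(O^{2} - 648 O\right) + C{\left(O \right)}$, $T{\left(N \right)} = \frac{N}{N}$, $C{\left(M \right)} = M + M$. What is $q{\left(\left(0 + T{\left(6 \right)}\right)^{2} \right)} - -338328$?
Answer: $337683$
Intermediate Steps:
$C{\left(M \right)} = 2 M$
$T{\left(N \right)} = 1$
$q{\left(O \right)} = O^{2} - 646 O$ ($q{\left(O \right)} = \left(O^{2} - 648 O\right) + 2 O = O^{2} - 646 O$)
$q{\left(\left(0 + T{\left(6 \right)}\right)^{2} \right)} - -338328 = \left(0 + 1\right)^{2} \left(-646 + \left(0 + 1\right)^{2}\right) - -338328 = 1^{2} \left(-646 + 1^{2}\right) + 338328 = 1 \left(-646 + 1\right) + 338328 = 1 \left(-645\right) + 338328 = -645 + 338328 = 337683$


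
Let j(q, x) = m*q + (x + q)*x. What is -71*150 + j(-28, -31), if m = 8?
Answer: -9045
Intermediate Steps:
j(q, x) = 8*q + x*(q + x) (j(q, x) = 8*q + (x + q)*x = 8*q + (q + x)*x = 8*q + x*(q + x))
-71*150 + j(-28, -31) = -71*150 + ((-31)² + 8*(-28) - 28*(-31)) = -10650 + (961 - 224 + 868) = -10650 + 1605 = -9045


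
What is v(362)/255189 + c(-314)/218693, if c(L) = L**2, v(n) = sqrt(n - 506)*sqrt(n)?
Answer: 98596/218693 + 4*I*sqrt(362)/85063 ≈ 0.45084 + 0.00089469*I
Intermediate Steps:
v(n) = sqrt(n)*sqrt(-506 + n) (v(n) = sqrt(-506 + n)*sqrt(n) = sqrt(n)*sqrt(-506 + n))
v(362)/255189 + c(-314)/218693 = (sqrt(362)*sqrt(-506 + 362))/255189 + (-314)**2/218693 = (sqrt(362)*sqrt(-144))*(1/255189) + 98596*(1/218693) = (sqrt(362)*(12*I))*(1/255189) + 98596/218693 = (12*I*sqrt(362))*(1/255189) + 98596/218693 = 4*I*sqrt(362)/85063 + 98596/218693 = 98596/218693 + 4*I*sqrt(362)/85063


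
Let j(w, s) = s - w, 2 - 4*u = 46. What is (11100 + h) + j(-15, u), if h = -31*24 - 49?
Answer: 10311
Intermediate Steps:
u = -11 (u = 1/2 - 1/4*46 = 1/2 - 23/2 = -11)
h = -793 (h = -744 - 49 = -793)
(11100 + h) + j(-15, u) = (11100 - 793) + (-11 - 1*(-15)) = 10307 + (-11 + 15) = 10307 + 4 = 10311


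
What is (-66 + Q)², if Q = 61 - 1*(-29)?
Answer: 576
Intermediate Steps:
Q = 90 (Q = 61 + 29 = 90)
(-66 + Q)² = (-66 + 90)² = 24² = 576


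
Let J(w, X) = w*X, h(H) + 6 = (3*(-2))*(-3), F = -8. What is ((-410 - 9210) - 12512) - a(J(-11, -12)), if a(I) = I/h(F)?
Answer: -22143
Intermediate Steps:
h(H) = 12 (h(H) = -6 + (3*(-2))*(-3) = -6 - 6*(-3) = -6 + 18 = 12)
J(w, X) = X*w
a(I) = I/12
((-410 - 9210) - 12512) - a(J(-11, -12)) = ((-410 - 9210) - 12512) - (-12*(-11))/12 = (-9620 - 12512) - 132/12 = -22132 - 1*11 = -22132 - 11 = -22143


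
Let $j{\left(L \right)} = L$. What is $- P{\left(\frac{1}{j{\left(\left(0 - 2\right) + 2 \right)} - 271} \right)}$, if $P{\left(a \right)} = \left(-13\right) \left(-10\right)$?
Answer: $-130$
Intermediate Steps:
$P{\left(a \right)} = 130$
$- P{\left(\frac{1}{j{\left(\left(0 - 2\right) + 2 \right)} - 271} \right)} = \left(-1\right) 130 = -130$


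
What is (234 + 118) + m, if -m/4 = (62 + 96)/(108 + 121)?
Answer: 79976/229 ≈ 349.24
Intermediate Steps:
m = -632/229 (m = -4*(62 + 96)/(108 + 121) = -632/229 ≈ -2.7598)
(234 + 118) + m = (234 + 118) - 632/229 = 352 - 632/229 = 79976/229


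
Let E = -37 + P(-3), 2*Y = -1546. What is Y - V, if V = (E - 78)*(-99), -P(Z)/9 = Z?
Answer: -9485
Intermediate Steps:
Y = -773 (Y = (½)*(-1546) = -773)
P(Z) = -9*Z
E = -10 (E = -37 - 9*(-3) = -37 + 27 = -10)
V = 8712 (V = (-10 - 78)*(-99) = -88*(-99) = 8712)
Y - V = -773 - 1*8712 = -773 - 8712 = -9485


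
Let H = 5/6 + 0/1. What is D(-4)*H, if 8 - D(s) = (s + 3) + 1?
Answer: 20/3 ≈ 6.6667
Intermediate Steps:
D(s) = 4 - s (D(s) = 8 - ((s + 3) + 1) = 8 - ((3 + s) + 1) = 8 - (4 + s) = 8 + (-4 - s) = 4 - s)
H = ⅚ (H = 5*(⅙) + 0*1 = ⅚ + 0 = ⅚ ≈ 0.83333)
D(-4)*H = (4 - 1*(-4))*(⅚) = (4 + 4)*(⅚) = 8*(⅚) = 20/3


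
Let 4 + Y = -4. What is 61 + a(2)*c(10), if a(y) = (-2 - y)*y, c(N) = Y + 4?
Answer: 93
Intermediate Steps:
Y = -8 (Y = -4 - 4 = -8)
c(N) = -4 (c(N) = -8 + 4 = -4)
a(y) = y*(-2 - y)
61 + a(2)*c(10) = 61 - 1*2*(2 + 2)*(-4) = 61 - 1*2*4*(-4) = 61 - 8*(-4) = 61 + 32 = 93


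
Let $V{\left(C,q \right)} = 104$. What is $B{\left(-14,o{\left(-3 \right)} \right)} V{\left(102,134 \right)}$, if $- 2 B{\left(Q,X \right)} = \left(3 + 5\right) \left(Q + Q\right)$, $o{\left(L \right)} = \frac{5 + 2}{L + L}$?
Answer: $11648$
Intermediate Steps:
$o{\left(L \right)} = \frac{7}{2 L}$
$B{\left(Q,X \right)} = - 8 Q$ ($B{\left(Q,X \right)} = - \frac{\left(3 + 5\right) \left(Q + Q\right)}{2} = - \frac{8 \cdot 2 Q}{2} = - \frac{16 Q}{2} = - 8 Q$)
$B{\left(-14,o{\left(-3 \right)} \right)} V{\left(102,134 \right)} = \left(-8\right) \left(-14\right) 104 = 112 \cdot 104 = 11648$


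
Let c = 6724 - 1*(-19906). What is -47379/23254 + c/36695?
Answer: -223863677/170661106 ≈ -1.3117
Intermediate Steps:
c = 26630 (c = 6724 + 19906 = 26630)
-47379/23254 + c/36695 = -47379/23254 + 26630/36695 = -47379*1/23254 + 26630*(1/36695) = -47379/23254 + 5326/7339 = -223863677/170661106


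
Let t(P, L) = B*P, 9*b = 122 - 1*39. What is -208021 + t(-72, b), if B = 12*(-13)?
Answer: -196789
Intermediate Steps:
b = 83/9 (b = (122 - 1*39)/9 = (122 - 39)/9 = (⅑)*83 = 83/9 ≈ 9.2222)
B = -156
t(P, L) = -156*P
-208021 + t(-72, b) = -208021 - 156*(-72) = -208021 + 11232 = -196789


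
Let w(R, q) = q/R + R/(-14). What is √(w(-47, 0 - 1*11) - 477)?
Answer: I*√204968974/658 ≈ 21.758*I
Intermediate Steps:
w(R, q) = -R/14 + q/R (w(R, q) = q/R + R*(-1/14) = q/R - R/14 = -R/14 + q/R)
√(w(-47, 0 - 1*11) - 477) = √((-1/14*(-47) + (0 - 1*11)/(-47)) - 477) = √((47/14 + (0 - 11)*(-1/47)) - 477) = √((47/14 - 11*(-1/47)) - 477) = √((47/14 + 11/47) - 477) = √(2363/658 - 477) = √(-311503/658) = I*√204968974/658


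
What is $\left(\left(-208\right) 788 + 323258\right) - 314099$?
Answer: $-154745$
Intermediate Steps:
$\left(\left(-208\right) 788 + 323258\right) - 314099 = \left(-163904 + 323258\right) - 314099 = 159354 - 314099 = -154745$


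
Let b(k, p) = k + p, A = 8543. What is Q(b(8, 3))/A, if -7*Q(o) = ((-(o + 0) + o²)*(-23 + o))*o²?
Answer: 159720/59801 ≈ 2.6709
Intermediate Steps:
Q(o) = -o²*(-23 + o)*(o² - o)/7 (Q(o) = -(-(o + 0) + o²)*(-23 + o)*o²/7 = -(-o + o²)*(-23 + o)*o²/7 = -(o² - o)*(-23 + o)*o²/7 = -(-23 + o)*(o² - o)*o²/7 = -o²*(-23 + o)*(o² - o)/7)
Q(b(8, 3))/A = ((8 + 3)³*(-23 - (8 + 3)² + 24*(8 + 3))/7)/8543 = ((⅐)*11³*(-23 - 1*11² + 24*11))*(1/8543) = ((⅐)*1331*(-23 - 1*121 + 264))*(1/8543) = ((⅐)*1331*(-23 - 121 + 264))*(1/8543) = ((⅐)*1331*120)*(1/8543) = (159720/7)*(1/8543) = 159720/59801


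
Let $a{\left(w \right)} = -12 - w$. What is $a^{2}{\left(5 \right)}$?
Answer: $289$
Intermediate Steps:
$a^{2}{\left(5 \right)} = \left(-12 - 5\right)^{2} = \left(-17\right)^{2} = 289$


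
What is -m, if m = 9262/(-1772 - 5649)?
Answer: 9262/7421 ≈ 1.2481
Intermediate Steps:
m = -9262/7421 (m = 9262/(-7421) = 9262*(-1/7421) = -9262/7421 ≈ -1.2481)
-m = -1*(-9262/7421) = 9262/7421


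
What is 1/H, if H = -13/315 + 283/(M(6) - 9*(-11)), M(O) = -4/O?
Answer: 3717/10544 ≈ 0.35252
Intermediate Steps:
H = 10544/3717 (H = -13/315 + 283/(-4/6 - 9*(-11)) = -13*1/315 + 283/(-4*⅙ + 99) = -13/315 + 283/(-⅔ + 99) = -13/315 + 283/(295/3) = -13/315 + 283*(3/295) = -13/315 + 849/295 = 10544/3717 ≈ 2.8367)
1/H = 1/(10544/3717) = 3717/10544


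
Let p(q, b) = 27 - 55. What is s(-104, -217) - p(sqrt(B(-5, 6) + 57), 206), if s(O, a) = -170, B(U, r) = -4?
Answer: -142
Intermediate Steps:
p(q, b) = -28
s(-104, -217) - p(sqrt(B(-5, 6) + 57), 206) = -170 - 1*(-28) = -170 + 28 = -142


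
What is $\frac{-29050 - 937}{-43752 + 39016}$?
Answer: $\frac{29987}{4736} \approx 6.3317$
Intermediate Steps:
$\frac{-29050 - 937}{-43752 + 39016} = - \frac{29987}{-4736} = \left(-29987\right) \left(- \frac{1}{4736}\right) = \frac{29987}{4736}$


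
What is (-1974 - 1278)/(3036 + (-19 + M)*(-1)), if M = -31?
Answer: -1626/1543 ≈ -1.0538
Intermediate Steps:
(-1974 - 1278)/(3036 + (-19 + M)*(-1)) = (-1974 - 1278)/(3036 + (-19 - 31)*(-1)) = -3252/(3036 - 50*(-1)) = -3252/(3036 + 50) = -3252/3086 = -3252*1/3086 = -1626/1543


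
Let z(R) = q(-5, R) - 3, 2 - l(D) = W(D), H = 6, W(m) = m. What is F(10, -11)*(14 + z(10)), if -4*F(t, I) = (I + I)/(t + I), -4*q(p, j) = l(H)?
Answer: -66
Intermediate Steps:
l(D) = 2 - D
q(p, j) = 1 (q(p, j) = -(2 - 1*6)/4 = -(2 - 6)/4 = -¼*(-4) = 1)
F(t, I) = -I/(2*(I + t)) (F(t, I) = -(I + I)/(4*(t + I)) = -2*I/(4*(I + t)) = -I/(2*(I + t)))
z(R) = -2 (z(R) = 1 - 3 = -2)
F(10, -11)*(14 + z(10)) = (-1*(-11)/(2*(-11) + 2*10))*(14 - 2) = -1*(-11)/(-22 + 20)*12 = -1*(-11)/(-2)*12 = -1*(-11)*(-½)*12 = -11/2*12 = -66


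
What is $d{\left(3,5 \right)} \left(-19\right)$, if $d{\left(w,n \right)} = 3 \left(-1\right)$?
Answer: $57$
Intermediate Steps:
$d{\left(w,n \right)} = -3$
$d{\left(3,5 \right)} \left(-19\right) = \left(-3\right) \left(-19\right) = 57$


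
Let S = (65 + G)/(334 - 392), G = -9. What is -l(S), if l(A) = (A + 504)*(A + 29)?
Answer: -11860044/841 ≈ -14102.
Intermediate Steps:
S = -28/29 (S = (65 - 9)/(334 - 392) = 56/(-58) = 56*(-1/58) = -28/29 ≈ -0.96552)
l(A) = (29 + A)*(504 + A) (l(A) = (504 + A)*(29 + A) = (29 + A)*(504 + A))
-l(S) = -(14616 + (-28/29)**2 + 533*(-28/29)) = -(14616 + 784/841 - 14924/29) = -1*11860044/841 = -11860044/841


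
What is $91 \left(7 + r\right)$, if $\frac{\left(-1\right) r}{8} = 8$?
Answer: $-5187$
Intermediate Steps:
$r = -64$ ($r = \left(-8\right) 8 = -64$)
$91 \left(7 + r\right) = 91 \left(7 - 64\right) = 91 \left(-57\right) = -5187$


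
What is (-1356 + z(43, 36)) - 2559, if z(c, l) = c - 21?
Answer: -3893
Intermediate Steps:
z(c, l) = -21 + c
(-1356 + z(43, 36)) - 2559 = (-1356 + (-21 + 43)) - 2559 = (-1356 + 22) - 2559 = -1334 - 2559 = -3893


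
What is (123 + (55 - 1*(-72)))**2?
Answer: 62500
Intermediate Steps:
(123 + (55 - 1*(-72)))**2 = (123 + (55 + 72))**2 = (123 + 127)**2 = 250**2 = 62500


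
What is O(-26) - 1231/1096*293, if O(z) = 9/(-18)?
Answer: -361231/1096 ≈ -329.59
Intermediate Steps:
O(z) = -½ (O(z) = 9*(-1/18) = -½)
O(-26) - 1231/1096*293 = -½ - 1231/1096*293 = -½ - 360683/1096 = -361231/1096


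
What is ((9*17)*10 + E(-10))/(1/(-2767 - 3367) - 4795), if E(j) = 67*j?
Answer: -5275240/29412531 ≈ -0.17935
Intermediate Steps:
((9*17)*10 + E(-10))/(1/(-2767 - 3367) - 4795) = ((9*17)*10 + 67*(-10))/(1/(-2767 - 3367) - 4795) = (153*10 - 670)/(1/(-6134) - 4795) = (1530 - 670)/(-1/6134 - 4795) = 860/(-29412531/6134) = 860*(-6134/29412531) = -5275240/29412531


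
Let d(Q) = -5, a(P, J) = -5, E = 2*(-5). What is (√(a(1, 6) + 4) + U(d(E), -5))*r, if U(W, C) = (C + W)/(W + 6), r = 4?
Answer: -40 + 4*I ≈ -40.0 + 4.0*I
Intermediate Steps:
E = -10
U(W, C) = (C + W)/(6 + W)
(√(a(1, 6) + 4) + U(d(E), -5))*r = (√(-5 + 4) + (-5 - 5)/(6 - 5))*4 = (√(-1) - 10/1)*4 = (I + 1*(-10))*4 = (I - 10)*4 = (-10 + I)*4 = -40 + 4*I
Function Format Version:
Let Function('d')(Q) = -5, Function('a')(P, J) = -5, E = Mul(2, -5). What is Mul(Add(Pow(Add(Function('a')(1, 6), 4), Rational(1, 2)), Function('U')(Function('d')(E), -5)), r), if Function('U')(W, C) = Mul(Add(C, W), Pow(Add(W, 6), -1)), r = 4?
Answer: Add(-40, Mul(4, I)) ≈ Add(-40.000, Mul(4.0000, I))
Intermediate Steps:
E = -10
Function('U')(W, C) = Mul(Pow(Add(6, W), -1), Add(C, W)) (Function('U')(W, C) = Mul(Add(C, W), Pow(Add(6, W), -1)) = Mul(Pow(Add(6, W), -1), Add(C, W)))
Mul(Add(Pow(Add(Function('a')(1, 6), 4), Rational(1, 2)), Function('U')(Function('d')(E), -5)), r) = Mul(Add(Pow(Add(-5, 4), Rational(1, 2)), Mul(Pow(Add(6, -5), -1), Add(-5, -5))), 4) = Mul(Add(Pow(-1, Rational(1, 2)), Mul(Pow(1, -1), -10)), 4) = Mul(Add(I, Mul(1, -10)), 4) = Mul(Add(I, -10), 4) = Mul(Add(-10, I), 4) = Add(-40, Mul(4, I))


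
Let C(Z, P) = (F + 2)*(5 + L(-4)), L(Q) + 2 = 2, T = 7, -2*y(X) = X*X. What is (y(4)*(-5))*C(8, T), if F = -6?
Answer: -800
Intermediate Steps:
y(X) = -X**2/2 (y(X) = -X*X/2 = -X**2/2)
L(Q) = 0 (L(Q) = -2 + 2 = 0)
C(Z, P) = -20 (C(Z, P) = (-6 + 2)*(5 + 0) = -4*5 = -20)
(y(4)*(-5))*C(8, T) = (-1/2*4**2*(-5))*(-20) = (-1/2*16*(-5))*(-20) = -8*(-5)*(-20) = 40*(-20) = -800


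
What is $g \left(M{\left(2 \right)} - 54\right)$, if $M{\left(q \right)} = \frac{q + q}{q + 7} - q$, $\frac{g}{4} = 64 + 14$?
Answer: $- \frac{52000}{3} \approx -17333.0$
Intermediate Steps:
$g = 312$ ($g = 4 \left(64 + 14\right) = 4 \cdot 78 = 312$)
$M{\left(q \right)} = - q + \frac{2 q}{7 + q}$ ($M{\left(q \right)} = \frac{2 q}{7 + q} - q = - q + \frac{2 q}{7 + q}$)
$g \left(M{\left(2 \right)} - 54\right) = 312 \left(\left(-1\right) 2 \frac{1}{7 + 2} \left(5 + 2\right) - 54\right) = 312 \left(\left(-1\right) 2 \cdot \frac{1}{9} \cdot 7 + \left(-73 + 19\right)\right) = 312 \left(\left(-1\right) 2 \cdot \frac{1}{9} \cdot 7 - 54\right) = 312 \left(- \frac{14}{9} - 54\right) = 312 \left(- \frac{500}{9}\right) = - \frac{52000}{3}$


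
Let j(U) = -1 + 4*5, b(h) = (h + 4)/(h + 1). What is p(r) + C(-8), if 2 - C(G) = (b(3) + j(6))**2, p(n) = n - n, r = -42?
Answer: -6857/16 ≈ -428.56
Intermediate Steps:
b(h) = (4 + h)/(1 + h)
j(U) = 19 (j(U) = -1 + 20 = 19)
p(n) = 0
C(G) = -6857/16 (C(G) = 2 - ((4 + 3)/(1 + 3) + 19)**2 = 2 - (7/4 + 19)**2 = 2 - (83/4)**2 = 2 - 1*6889/16 = 2 - 6889/16 = -6857/16)
p(r) + C(-8) = 0 - 6857/16 = -6857/16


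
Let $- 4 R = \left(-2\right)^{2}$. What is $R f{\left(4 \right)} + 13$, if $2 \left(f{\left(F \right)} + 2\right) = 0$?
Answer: $15$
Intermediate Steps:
$R = -1$ ($R = - \frac{\left(-2\right)^{2}}{4} = \left(- \frac{1}{4}\right) 4 = -1$)
$f{\left(F \right)} = -2$ ($f{\left(F \right)} = -2 + \frac{1}{2} \cdot 0 = -2 + 0 = -2$)
$R f{\left(4 \right)} + 13 = \left(-1\right) \left(-2\right) + 13 = 2 + 13 = 15$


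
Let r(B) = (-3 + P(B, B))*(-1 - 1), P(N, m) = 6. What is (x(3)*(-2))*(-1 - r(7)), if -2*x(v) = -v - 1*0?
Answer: -15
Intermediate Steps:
r(B) = -6 (r(B) = (-3 + 6)*(-1 - 1) = 3*(-2) = -6)
x(v) = v/2 (x(v) = -(-v - 1*0)/2 = -(-v + 0)/2 = -(-1)*v/2 = v/2)
(x(3)*(-2))*(-1 - r(7)) = (((½)*3)*(-2))*(-1 - 1*(-6)) = ((3/2)*(-2))*(-1 + 6) = -3*5 = -15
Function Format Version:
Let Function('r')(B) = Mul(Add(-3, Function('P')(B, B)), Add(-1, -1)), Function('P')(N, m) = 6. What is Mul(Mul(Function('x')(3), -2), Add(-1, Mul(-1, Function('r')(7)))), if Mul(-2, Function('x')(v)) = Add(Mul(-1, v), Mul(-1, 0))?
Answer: -15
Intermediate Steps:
Function('r')(B) = -6 (Function('r')(B) = Mul(Add(-3, 6), Add(-1, -1)) = Mul(3, -2) = -6)
Function('x')(v) = Mul(Rational(1, 2), v) (Function('x')(v) = Mul(Rational(-1, 2), Add(Mul(-1, v), Mul(-1, 0))) = Mul(Rational(-1, 2), Add(Mul(-1, v), 0)) = Mul(Rational(-1, 2), Mul(-1, v)) = Mul(Rational(1, 2), v))
Mul(Mul(Function('x')(3), -2), Add(-1, Mul(-1, Function('r')(7)))) = Mul(Mul(Mul(Rational(1, 2), 3), -2), Add(-1, Mul(-1, -6))) = Mul(Mul(Rational(3, 2), -2), Add(-1, 6)) = Mul(-3, 5) = -15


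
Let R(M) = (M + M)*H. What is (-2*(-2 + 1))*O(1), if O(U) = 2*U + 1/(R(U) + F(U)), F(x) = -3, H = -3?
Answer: 34/9 ≈ 3.7778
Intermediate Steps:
R(M) = -6*M (R(M) = (M + M)*(-3) = (2*M)*(-3) = -6*M)
O(U) = 1/(-3 - 6*U) + 2*U (O(U) = 2*U + 1/(-6*U - 3) = 2*U + 1/(-3 - 6*U) = 1/(-3 - 6*U) + 2*U)
(-2*(-2 + 1))*O(1) = (-2*(-2 + 1))*((-1 + 6*1 + 12*1**2)/(3*(1 + 2*1))) = (-2*(-1))*((-1 + 6 + 12*1)/(3*(1 + 2))) = 2*((1/3)*(-1 + 6 + 12)/3) = 2*((1/3)*(1/3)*17) = 2*(17/9) = 34/9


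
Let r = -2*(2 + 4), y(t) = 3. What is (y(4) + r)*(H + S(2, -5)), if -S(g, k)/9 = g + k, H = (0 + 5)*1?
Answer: -288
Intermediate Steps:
H = 5 (H = 5*1 = 5)
S(g, k) = -9*g - 9*k (S(g, k) = -9*(g + k) = -9*g - 9*k)
r = -12 (r = -2*6 = -12)
(y(4) + r)*(H + S(2, -5)) = (3 - 12)*(5 + (-9*2 - 9*(-5))) = -9*(5 + (-18 + 45)) = -9*(5 + 27) = -9*32 = -288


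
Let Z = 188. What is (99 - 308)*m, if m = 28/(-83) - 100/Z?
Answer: 708719/3901 ≈ 181.68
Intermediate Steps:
m = -3391/3901 (m = 28/(-83) - 100/188 = 28*(-1/83) - 100*1/188 = -28/83 - 25/47 = -3391/3901 ≈ -0.86926)
(99 - 308)*m = (99 - 308)*(-3391/3901) = -209*(-3391/3901) = 708719/3901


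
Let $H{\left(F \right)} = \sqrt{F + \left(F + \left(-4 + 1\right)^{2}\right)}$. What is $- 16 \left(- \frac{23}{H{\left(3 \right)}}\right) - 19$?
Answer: $-19 + \frac{368 \sqrt{15}}{15} \approx 76.017$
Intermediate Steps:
$H{\left(F \right)} = \sqrt{9 + 2 F}$ ($H{\left(F \right)} = \sqrt{F + \left(F + \left(-3\right)^{2}\right)} = \sqrt{F + \left(F + 9\right)} = \sqrt{F + \left(9 + F\right)} = \sqrt{9 + 2 F}$)
$- 16 \left(- \frac{23}{H{\left(3 \right)}}\right) - 19 = - 16 \left(- \frac{23}{\sqrt{9 + 2 \cdot 3}}\right) - 19 = - 16 \left(- \frac{23}{\sqrt{9 + 6}}\right) - 19 = - 16 \left(- \frac{23}{\sqrt{15}}\right) - 19 = - 16 \left(- 23 \frac{\sqrt{15}}{15}\right) - 19 = - 16 \left(- \frac{23 \sqrt{15}}{15}\right) - 19 = \frac{368 \sqrt{15}}{15} - 19 = -19 + \frac{368 \sqrt{15}}{15}$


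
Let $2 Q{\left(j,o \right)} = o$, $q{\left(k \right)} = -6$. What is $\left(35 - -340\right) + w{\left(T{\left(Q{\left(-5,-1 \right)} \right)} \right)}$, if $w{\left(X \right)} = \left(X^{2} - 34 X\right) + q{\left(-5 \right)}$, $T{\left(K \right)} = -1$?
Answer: $404$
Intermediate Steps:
$Q{\left(j,o \right)} = \frac{o}{2}$
$w{\left(X \right)} = -6 + X^{2} - 34 X$ ($w{\left(X \right)} = \left(X^{2} - 34 X\right) - 6 = -6 + X^{2} - 34 X$)
$\left(35 - -340\right) + w{\left(T{\left(Q{\left(-5,-1 \right)} \right)} \right)} = \left(35 - -340\right) - \left(-28 - 1\right) = \left(35 + 340\right) + \left(-6 + 1 + 34\right) = 375 + 29 = 404$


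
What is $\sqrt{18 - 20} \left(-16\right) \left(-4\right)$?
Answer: $64 i \sqrt{2} \approx 90.51 i$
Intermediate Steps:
$\sqrt{18 - 20} \left(-16\right) \left(-4\right) = \sqrt{-2} \left(-16\right) \left(-4\right) = i \sqrt{2} \left(-16\right) \left(-4\right) = - 16 i \sqrt{2} \left(-4\right) = 64 i \sqrt{2}$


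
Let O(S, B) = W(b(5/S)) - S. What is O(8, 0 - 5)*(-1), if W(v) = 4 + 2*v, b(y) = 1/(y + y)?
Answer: 12/5 ≈ 2.4000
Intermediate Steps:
b(y) = 1/(2*y)
O(S, B) = 4 - 4*S/5 (O(S, B) = (4 + 2*(1/(2*((5/S))))) - S = (4 + 2*((S/5)/2)) - S = (4 + 2*(S/10)) - S = (4 + S/5) - S = 4 - 4*S/5)
O(8, 0 - 5)*(-1) = (4 - ⅘*8)*(-1) = (4 - 32/5)*(-1) = -12/5*(-1) = 12/5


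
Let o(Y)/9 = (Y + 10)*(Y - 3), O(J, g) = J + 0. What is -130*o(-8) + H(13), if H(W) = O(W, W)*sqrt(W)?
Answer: 25740 + 13*sqrt(13) ≈ 25787.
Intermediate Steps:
O(J, g) = J
o(Y) = 9*(-3 + Y)*(10 + Y) (o(Y) = 9*((Y + 10)*(Y - 3)) = 9*((10 + Y)*(-3 + Y)) = 9*((-3 + Y)*(10 + Y)) = 9*(-3 + Y)*(10 + Y))
H(W) = W**(3/2) (H(W) = W*sqrt(W) = W**(3/2))
-130*o(-8) + H(13) = -130*(-270 + 9*(-8)**2 + 63*(-8)) + 13**(3/2) = -130*(-270 + 9*64 - 504) + 13*sqrt(13) = -130*(-270 + 576 - 504) + 13*sqrt(13) = -130*(-198) + 13*sqrt(13) = 25740 + 13*sqrt(13)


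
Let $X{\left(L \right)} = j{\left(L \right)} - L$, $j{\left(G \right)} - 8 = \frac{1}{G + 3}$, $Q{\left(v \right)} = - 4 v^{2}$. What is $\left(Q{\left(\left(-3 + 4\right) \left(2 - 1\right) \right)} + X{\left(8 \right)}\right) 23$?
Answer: $- \frac{989}{11} \approx -89.909$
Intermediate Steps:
$j{\left(G \right)} = 8 + \frac{1}{3 + G}$ ($j{\left(G \right)} = 8 + \frac{1}{G + 3} = 8 + \frac{1}{3 + G}$)
$X{\left(L \right)} = - L + \frac{25 + 8 L}{3 + L}$ ($X{\left(L \right)} = \frac{25 + 8 L}{3 + L} - L = - L + \frac{25 + 8 L}{3 + L}$)
$\left(Q{\left(\left(-3 + 4\right) \left(2 - 1\right) \right)} + X{\left(8 \right)}\right) 23 = \left(- 4 \left(\left(-3 + 4\right) \left(2 - 1\right)\right)^{2} + \frac{25 - 8^{2} + 5 \cdot 8}{3 + 8}\right) 23 = \left(- 4 \left(1 \cdot 1\right)^{2} + \frac{25 - 64 + 40}{11}\right) 23 = \left(- 4 \cdot 1^{2} + \frac{25 - 64 + 40}{11}\right) 23 = \left(\left(-4\right) 1 + \frac{1}{11} \cdot 1\right) 23 = \left(-4 + \frac{1}{11}\right) 23 = \left(- \frac{43}{11}\right) 23 = - \frac{989}{11}$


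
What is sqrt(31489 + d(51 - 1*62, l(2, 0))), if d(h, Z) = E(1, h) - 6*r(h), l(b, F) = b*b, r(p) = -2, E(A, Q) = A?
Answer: sqrt(31502) ≈ 177.49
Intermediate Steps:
l(b, F) = b**2
d(h, Z) = 13 (d(h, Z) = 1 - 6*(-2) = 1 + 12 = 13)
sqrt(31489 + d(51 - 1*62, l(2, 0))) = sqrt(31489 + 13) = sqrt(31502)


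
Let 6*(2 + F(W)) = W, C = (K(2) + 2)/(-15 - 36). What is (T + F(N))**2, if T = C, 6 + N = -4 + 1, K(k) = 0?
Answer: 130321/10404 ≈ 12.526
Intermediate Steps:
N = -9 (N = -6 + (-4 + 1) = -6 - 3 = -9)
C = -2/51 (C = (0 + 2)/(-15 - 36) = 2/(-51) = 2*(-1/51) = -2/51 ≈ -0.039216)
F(W) = -2 + W/6
T = -2/51 ≈ -0.039216
(T + F(N))**2 = (-2/51 + (-2 + (1/6)*(-9)))**2 = (-2/51 + (-2 - 3/2))**2 = (-2/51 - 7/2)**2 = (-361/102)**2 = 130321/10404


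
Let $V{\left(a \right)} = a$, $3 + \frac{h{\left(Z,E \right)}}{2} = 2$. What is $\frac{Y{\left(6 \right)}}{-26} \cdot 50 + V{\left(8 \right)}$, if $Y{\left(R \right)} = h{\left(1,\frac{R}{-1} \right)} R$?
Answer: $\frac{404}{13} \approx 31.077$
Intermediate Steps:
$h{\left(Z,E \right)} = -2$ ($h{\left(Z,E \right)} = -6 + 2 \cdot 2 = -6 + 4 = -2$)
$Y{\left(R \right)} = - 2 R$
$\frac{Y{\left(6 \right)}}{-26} \cdot 50 + V{\left(8 \right)} = \frac{\left(-2\right) 6}{-26} \cdot 50 + 8 = \left(-12\right) \left(- \frac{1}{26}\right) 50 + 8 = \frac{6}{13} \cdot 50 + 8 = \frac{300}{13} + 8 = \frac{404}{13}$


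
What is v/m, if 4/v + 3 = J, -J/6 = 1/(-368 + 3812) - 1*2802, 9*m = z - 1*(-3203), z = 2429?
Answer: 2583/6792448960 ≈ 3.8028e-7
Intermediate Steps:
m = 5632/9 (m = (2429 - 1*(-3203))/9 = (2429 + 3203)/9 = (⅑)*5632 = 5632/9 ≈ 625.78)
J = 9650087/574 (J = -6*(1/(-368 + 3812) - 1*2802) = -6*(1/3444 - 2802) = -6*(-9650087/3444) = 9650087/574 ≈ 16812.)
v = 2296/9648365 (v = 4/(-3 + 9650087/574) = 4/(9648365/574) = 4*(574/9648365) = 2296/9648365 ≈ 0.00023797)
v/m = 2296/(9648365*(5632/9)) = (2296/9648365)*(9/5632) = 2583/6792448960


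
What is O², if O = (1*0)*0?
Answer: 0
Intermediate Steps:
O = 0 (O = 0*0 = 0)
O² = 0² = 0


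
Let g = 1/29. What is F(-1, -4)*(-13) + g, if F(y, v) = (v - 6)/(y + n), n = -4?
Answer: -753/29 ≈ -25.966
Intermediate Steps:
F(y, v) = (-6 + v)/(-4 + y) (F(y, v) = (v - 6)/(y - 4) = (-6 + v)/(-4 + y))
g = 1/29 ≈ 0.034483
F(-1, -4)*(-13) + g = ((-6 - 4)/(-4 - 1))*(-13) + 1/29 = (-10/(-5))*(-13) + 1/29 = -⅕*(-10)*(-13) + 1/29 = 2*(-13) + 1/29 = -26 + 1/29 = -753/29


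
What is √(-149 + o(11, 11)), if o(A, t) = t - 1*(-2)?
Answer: 2*I*√34 ≈ 11.662*I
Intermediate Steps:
o(A, t) = 2 + t (o(A, t) = t + 2 = 2 + t)
√(-149 + o(11, 11)) = √(-149 + (2 + 11)) = √(-149 + 13) = √(-136) = 2*I*√34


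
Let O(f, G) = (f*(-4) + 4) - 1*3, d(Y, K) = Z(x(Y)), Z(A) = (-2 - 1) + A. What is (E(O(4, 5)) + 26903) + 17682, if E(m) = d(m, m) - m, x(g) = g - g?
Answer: 44597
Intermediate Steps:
x(g) = 0
Z(A) = -3 + A
d(Y, K) = -3 (d(Y, K) = -3 + 0 = -3)
O(f, G) = 1 - 4*f (O(f, G) = (-4*f + 4) - 3 = (4 - 4*f) - 3 = 1 - 4*f)
E(m) = -3 - m
(E(O(4, 5)) + 26903) + 17682 = ((-3 - (1 - 4*4)) + 26903) + 17682 = ((-3 - (1 - 16)) + 26903) + 17682 = ((-3 - 1*(-15)) + 26903) + 17682 = ((-3 + 15) + 26903) + 17682 = (12 + 26903) + 17682 = 26915 + 17682 = 44597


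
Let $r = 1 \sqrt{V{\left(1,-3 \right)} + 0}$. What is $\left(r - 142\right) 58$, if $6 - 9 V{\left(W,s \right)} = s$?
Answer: $-8178$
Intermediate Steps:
$V{\left(W,s \right)} = \frac{2}{3} - \frac{s}{9}$
$r = 1$ ($r = 1 \sqrt{\left(\frac{2}{3} - - \frac{1}{3}\right) + 0} = 1 \sqrt{\left(\frac{2}{3} + \frac{1}{3}\right) + 0} = 1 \sqrt{1 + 0} = 1 \sqrt{1} = 1 \cdot 1 = 1$)
$\left(r - 142\right) 58 = \left(1 - 142\right) 58 = \left(-141\right) 58 = -8178$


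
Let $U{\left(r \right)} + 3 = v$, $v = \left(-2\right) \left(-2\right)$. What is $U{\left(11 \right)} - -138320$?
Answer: $138321$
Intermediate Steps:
$v = 4$
$U{\left(r \right)} = 1$ ($U{\left(r \right)} = -3 + 4 = 1$)
$U{\left(11 \right)} - -138320 = 1 - -138320 = 1 + 138320 = 138321$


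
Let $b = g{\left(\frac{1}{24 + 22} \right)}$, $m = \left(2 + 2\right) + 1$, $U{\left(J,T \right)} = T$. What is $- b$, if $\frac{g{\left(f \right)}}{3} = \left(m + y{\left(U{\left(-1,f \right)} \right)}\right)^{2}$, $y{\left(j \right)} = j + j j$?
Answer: $- \frac{338799387}{4477456} \approx -75.668$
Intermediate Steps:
$y{\left(j \right)} = j + j^{2}$
$m = 5$ ($m = 4 + 1 = 5$)
$g{\left(f \right)} = 3 \left(5 + f \left(1 + f\right)\right)^{2}$
$b = \frac{338799387}{4477456}$ ($b = 3 \left(5 + \frac{1 + \frac{1}{24 + 22}}{24 + 22}\right)^{2} = 3 \left(5 + \frac{1 + \frac{1}{46}}{46}\right)^{2} = 3 \left(5 + \frac{1}{46} \cdot \frac{47}{46}\right)^{2} = 3 \left(5 + \frac{47}{2116}\right)^{2} = 3 \left(\frac{10627}{2116}\right)^{2} = 3 \cdot \frac{112933129}{4477456} = \frac{338799387}{4477456} \approx 75.668$)
$- b = \left(-1\right) \frac{338799387}{4477456} = - \frac{338799387}{4477456}$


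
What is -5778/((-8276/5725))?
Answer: 16539525/4138 ≈ 3997.0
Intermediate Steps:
-5778/((-8276/5725)) = -5778/((-8276*1/5725)) = -5778/(-8276/5725) = -5778*(-5725/8276) = 16539525/4138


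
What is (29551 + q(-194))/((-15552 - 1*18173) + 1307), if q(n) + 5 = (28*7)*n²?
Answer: -1234367/5403 ≈ -228.46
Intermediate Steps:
q(n) = -5 + 196*n² (q(n) = -5 + (28*7)*n² = -5 + 196*n²)
(29551 + q(-194))/((-15552 - 1*18173) + 1307) = (29551 + (-5 + 196*(-194)²))/((-15552 - 1*18173) + 1307) = (29551 + (-5 + 196*37636))/((-15552 - 18173) + 1307) = (29551 + (-5 + 7376656))/(-33725 + 1307) = (29551 + 7376651)/(-32418) = 7406202*(-1/32418) = -1234367/5403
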